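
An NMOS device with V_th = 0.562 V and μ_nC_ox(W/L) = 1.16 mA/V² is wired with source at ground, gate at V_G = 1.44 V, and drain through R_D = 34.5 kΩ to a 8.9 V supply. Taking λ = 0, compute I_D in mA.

I_D = 0.249 mA

V_GS = V_G = 1.44 V, so V_ov = 1.44 − 0.562 = 0.878 V.
Assume saturation: I_D = ½ k_n V_ov² = 0.5 × 1.16 × 0.878² = 0.447 mA, giving V_DS = V_DD − I_D R_D = 8.9 − 0.447 × 34.5 = -6.53 V.
But -6.53 V < V_ov = 0.878 V, so the device is actually in triode.
In triode I_D = k_n[V_ov V_DS − ½ V_DS²] and I_D = (V_DD − V_DS)/R_D. Equating: 20 V_DS² − 36.14 V_DS + 8.9 = 0, giving V_DS = 0.294 V (the root below V_ov).
I_D = (8.9 − 0.294) / 34.5 = 0.249 mA.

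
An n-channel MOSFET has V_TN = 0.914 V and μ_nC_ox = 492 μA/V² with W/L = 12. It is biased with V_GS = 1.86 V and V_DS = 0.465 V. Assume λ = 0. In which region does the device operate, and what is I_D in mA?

Triode; I_D = 1.96 mA

k_n = μ_nC_ox · (W/L) = 5.904 mA/V².
V_ov = V_GS − V_TN = 1.86 − 0.914 = 0.946 V.
Since V_DS = 0.465 V < V_ov = 0.946 V, the device is in the triode region.
I_D = k_n [V_ov · V_DS − ½ V_DS²] = 5.904 × [0.946 × 0.465 − 0.5 × 0.465²] = 1.96 mA.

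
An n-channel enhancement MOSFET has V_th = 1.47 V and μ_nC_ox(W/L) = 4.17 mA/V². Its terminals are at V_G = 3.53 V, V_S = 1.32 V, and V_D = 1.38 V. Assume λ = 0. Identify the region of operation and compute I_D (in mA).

Triode; I_D = 0.178 mA

V_GS = V_G − V_S = 3.53 − 1.32 = 2.21 V; V_DS = V_D − V_S = 1.38 − 1.32 = 0.06 V.
V_ov = V_GS − V_th = 2.21 − 1.47 = 0.74 V.
Since V_DS = 0.06 V < V_ov = 0.74 V, the device is in the triode region.
I_D = k_n [V_ov · V_DS − ½ V_DS²] = 4.17 × [0.74 × 0.06 − 0.5 × 0.06²] = 0.178 mA.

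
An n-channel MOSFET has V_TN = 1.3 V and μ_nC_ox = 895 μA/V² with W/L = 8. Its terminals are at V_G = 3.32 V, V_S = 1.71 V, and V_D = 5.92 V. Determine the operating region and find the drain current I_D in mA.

Saturation; I_D = 0.344 mA

V_GS = V_G − V_S = 3.32 − 1.71 = 1.61 V; V_DS = V_D − V_S = 5.92 − 1.71 = 4.21 V.
k_n = μ_nC_ox · (W/L) = 7.16 mA/V².
V_ov = V_GS − V_TN = 1.61 − 1.3 = 0.31 V.
Since V_DS = 4.21 V ≥ V_ov = 0.31 V, the device is in saturation.
I_D = ½ k_n V_ov² = 0.5 × 7.16 × 0.31² = 0.344 mA.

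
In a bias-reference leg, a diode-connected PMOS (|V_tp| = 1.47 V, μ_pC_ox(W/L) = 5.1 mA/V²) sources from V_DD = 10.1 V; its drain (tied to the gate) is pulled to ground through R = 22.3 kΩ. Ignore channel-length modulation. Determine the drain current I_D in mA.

I_D = 0.370 mA

With gate tied to drain, V_SG = V_SD ≥ V_SG − |V_tp|, so the device is in saturation.
KCL at the drain: ½ k_p (V_SG − |V_tp|)² = (V_DD − V_SG)/R.
Let x = V_SG − 1.47. Then 56.9 x² + x − 8.63 = 0, giving x = 0.381 V (positive root), so V_SG = 1.85 V.
I_D = (V_DD − V_SG)/R = (10.1 − 1.85) / 22.3 = 0.37 mA.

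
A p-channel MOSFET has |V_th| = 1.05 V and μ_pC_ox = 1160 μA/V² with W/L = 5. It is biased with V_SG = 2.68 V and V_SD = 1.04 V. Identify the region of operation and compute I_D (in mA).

Triode; I_D = 6.70 mA

k_p = μ_pC_ox · (W/L) = 5.8 mA/V².
V_ov = V_SG − |V_th| = 2.68 − 1.05 = 1.63 V.
Since V_SD = 1.04 V < V_ov = 1.63 V, the device is in the triode region.
I_D = k_p [V_ov · V_SD − ½ V_SD²] = 5.8 × [1.63 × 1.04 − 0.5 × 1.04²] = 6.7 mA.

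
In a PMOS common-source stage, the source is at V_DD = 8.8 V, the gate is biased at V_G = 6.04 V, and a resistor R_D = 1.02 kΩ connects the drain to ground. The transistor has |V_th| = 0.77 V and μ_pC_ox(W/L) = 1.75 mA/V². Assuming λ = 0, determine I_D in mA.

I_D = 3.47 mA

V_SG = V_DD − V_G = 8.8 − 6.04 = 2.76 V, so V_ov = 2.76 − 0.77 = 1.99 V.
Assume saturation: I_D = ½ k_p V_ov² = 0.5 × 1.75 × 1.99² = 3.47 mA, giving V_SD = V_DD − I_D R_D = 8.8 − 3.47 × 1.02 = 5.27 V.
V_SD = 5.27 V ≥ V_ov = 1.99 V, confirming saturation.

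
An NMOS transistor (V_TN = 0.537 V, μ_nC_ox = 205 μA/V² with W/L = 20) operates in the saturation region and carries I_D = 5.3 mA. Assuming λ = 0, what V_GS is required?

k_n = μ_nC_ox · (W/L) = 4.1 mA/V².
In saturation I_D = ½ k_n (V_GS − V_TN)², so V_GS − V_TN = √(2 I_D / k_n) = √(2 × 5.3 / 4.1) = 1.61 V.
V_GS = 0.537 + 1.61 = 2.14 V.

V_GS = 2.14 V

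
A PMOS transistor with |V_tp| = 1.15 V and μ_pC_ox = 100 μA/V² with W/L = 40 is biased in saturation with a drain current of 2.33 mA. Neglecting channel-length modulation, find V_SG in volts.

k_p = μ_pC_ox · (W/L) = 4 mA/V².
In saturation I_D = ½ k_p (V_SG − |V_tp|)², so V_SG − |V_tp| = √(2 I_D / k_p) = √(2 × 2.33 / 4) = 1.08 V.
V_SG = 1.15 + 1.08 = 2.23 V.

V_SG = 2.23 V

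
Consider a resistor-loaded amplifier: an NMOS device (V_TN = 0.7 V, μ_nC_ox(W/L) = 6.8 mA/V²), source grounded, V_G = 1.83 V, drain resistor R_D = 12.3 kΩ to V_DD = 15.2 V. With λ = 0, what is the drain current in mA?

I_D = 1.22 mA

V_GS = V_G = 1.83 V, so V_ov = 1.83 − 0.7 = 1.13 V.
Assume saturation: I_D = ½ k_n V_ov² = 0.5 × 6.8 × 1.13² = 4.34 mA, giving V_DS = V_DD − I_D R_D = 15.2 − 4.34 × 12.3 = -38.2 V.
But -38.2 V < V_ov = 1.13 V, so the device is actually in triode.
In triode I_D = k_n[V_ov V_DS − ½ V_DS²] and I_D = (V_DD − V_DS)/R_D. Equating: 41.8 V_DS² − 95.51 V_DS + 15.2 = 0, giving V_DS = 0.172 V (the root below V_ov).
I_D = (15.2 − 0.172) / 12.3 = 1.22 mA.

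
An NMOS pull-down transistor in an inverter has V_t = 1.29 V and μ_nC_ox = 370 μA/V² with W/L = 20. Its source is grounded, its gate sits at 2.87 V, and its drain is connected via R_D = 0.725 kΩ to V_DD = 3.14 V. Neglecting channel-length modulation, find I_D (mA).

V_GS = V_G = 2.87 V, so V_ov = 2.87 − 1.29 = 1.58 V.
k_n = μ_nC_ox · (W/L) = 7.4 mA/V².
Assume saturation: I_D = ½ k_n V_ov² = 0.5 × 7.4 × 1.58² = 9.24 mA, giving V_DS = V_DD − I_D R_D = 3.14 − 9.24 × 0.725 = -3.56 V.
But -3.56 V < V_ov = 1.58 V, so the device is actually in triode.
In triode I_D = k_n[V_ov V_DS − ½ V_DS²] and I_D = (V_DD − V_DS)/R_D. Equating: 2.68 V_DS² − 9.477 V_DS + 3.14 = 0, giving V_DS = 0.37 V (the root below V_ov).
I_D = (3.14 − 0.37) / 0.725 = 3.82 mA.

I_D = 3.82 mA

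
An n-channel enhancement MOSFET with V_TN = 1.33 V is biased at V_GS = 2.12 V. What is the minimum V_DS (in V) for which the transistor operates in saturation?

V_DS,sat = 0.790 V

The boundary between triode and saturation is V_DS = V_GS − V_TN = V_ov.
V_ov = 2.12 − 1.33 = 0.79 V.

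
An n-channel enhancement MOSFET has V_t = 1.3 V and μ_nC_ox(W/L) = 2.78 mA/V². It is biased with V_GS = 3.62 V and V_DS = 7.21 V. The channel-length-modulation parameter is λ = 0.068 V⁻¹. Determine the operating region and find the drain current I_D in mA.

V_ov = V_GS − V_t = 3.62 − 1.3 = 2.32 V.
Since V_DS = 7.21 V ≥ V_ov = 2.32 V, the device is in saturation.
I_D = ½ k_n V_ov² (1 + λ V_DS) = 0.5 × 2.78 × 2.32² × (1 + 0.068 × 7.21) = 11.1 mA.

Saturation; I_D = 11.1 mA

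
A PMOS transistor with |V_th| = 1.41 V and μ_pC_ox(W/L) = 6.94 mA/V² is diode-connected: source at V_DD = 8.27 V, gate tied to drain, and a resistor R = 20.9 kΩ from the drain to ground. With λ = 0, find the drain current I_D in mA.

I_D = 0.314 mA

With gate tied to drain, V_SG = V_SD ≥ V_SG − |V_th|, so the device is in saturation.
KCL at the drain: ½ k_p (V_SG − |V_th|)² = (V_DD − V_SG)/R.
Let x = V_SG − 1.41. Then 72.5 x² + x − 6.86 = 0, giving x = 0.301 V (positive root), so V_SG = 1.71 V.
I_D = (V_DD − V_SG)/R = (8.27 − 1.71) / 20.9 = 0.314 mA.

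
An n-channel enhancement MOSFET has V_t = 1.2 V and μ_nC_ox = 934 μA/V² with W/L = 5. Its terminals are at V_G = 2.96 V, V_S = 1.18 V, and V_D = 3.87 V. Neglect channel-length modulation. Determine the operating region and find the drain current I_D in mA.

V_GS = V_G − V_S = 2.96 − 1.18 = 1.78 V; V_DS = V_D − V_S = 3.87 − 1.18 = 2.69 V.
k_n = μ_nC_ox · (W/L) = 4.67 mA/V².
V_ov = V_GS − V_t = 1.78 − 1.2 = 0.58 V.
Since V_DS = 2.69 V ≥ V_ov = 0.58 V, the device is in saturation.
I_D = ½ k_n V_ov² = 0.5 × 4.67 × 0.58² = 0.785 mA.

Saturation; I_D = 0.785 mA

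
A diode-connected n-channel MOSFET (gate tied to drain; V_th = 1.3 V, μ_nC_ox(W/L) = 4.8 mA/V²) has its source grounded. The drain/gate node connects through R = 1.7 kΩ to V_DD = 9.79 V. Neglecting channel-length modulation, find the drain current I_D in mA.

With gate tied to drain, V_GS = V_DS ≥ V_GS − V_th, so the device is in saturation.
KCL at the drain: ½ k_n (V_GS − V_th)² = (V_DD − V_GS)/R.
Let x = V_GS − 1.3. Then 4.08 x² + x − 8.49 = 0, giving x = 1.33 V (positive root), so V_GS = 2.63 V.
I_D = (V_DD − V_GS)/R = (9.79 − 2.63) / 1.7 = 4.21 mA.

I_D = 4.21 mA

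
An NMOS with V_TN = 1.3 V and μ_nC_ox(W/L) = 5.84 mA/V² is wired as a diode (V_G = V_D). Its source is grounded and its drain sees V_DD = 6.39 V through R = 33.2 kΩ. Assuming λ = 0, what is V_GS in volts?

V_GS = 1.52 V

With gate tied to drain, V_GS = V_DS ≥ V_GS − V_TN, so the device is in saturation.
KCL at the drain: ½ k_n (V_GS − V_TN)² = (V_DD − V_GS)/R.
Let x = V_GS − 1.3. Then 96.9 x² + x − 5.09 = 0, giving x = 0.224 V (positive root), so V_GS = 1.52 V.
I_D = (V_DD − V_GS)/R = (6.39 − 1.52) / 33.2 = 0.147 mA.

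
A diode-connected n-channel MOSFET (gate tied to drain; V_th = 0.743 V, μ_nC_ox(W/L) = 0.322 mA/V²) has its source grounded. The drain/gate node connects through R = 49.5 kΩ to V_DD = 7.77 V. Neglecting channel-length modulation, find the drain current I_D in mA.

With gate tied to drain, V_GS = V_DS ≥ V_GS − V_th, so the device is in saturation.
KCL at the drain: ½ k_n (V_GS − V_th)² = (V_DD − V_GS)/R.
Let x = V_GS − 0.743. Then 7.97 x² + x − 7.027 = 0, giving x = 0.878 V (positive root), so V_GS = 1.62 V.
I_D = (V_DD − V_GS)/R = (7.77 − 1.62) / 49.5 = 0.124 mA.

I_D = 0.124 mA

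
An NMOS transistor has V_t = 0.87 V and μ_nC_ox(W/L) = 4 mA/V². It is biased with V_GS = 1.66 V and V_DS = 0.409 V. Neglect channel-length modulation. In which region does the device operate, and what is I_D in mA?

Triode; I_D = 0.958 mA

V_ov = V_GS − V_t = 1.66 − 0.87 = 0.79 V.
Since V_DS = 0.409 V < V_ov = 0.79 V, the device is in the triode region.
I_D = k_n [V_ov · V_DS − ½ V_DS²] = 4 × [0.79 × 0.409 − 0.5 × 0.409²] = 0.958 mA.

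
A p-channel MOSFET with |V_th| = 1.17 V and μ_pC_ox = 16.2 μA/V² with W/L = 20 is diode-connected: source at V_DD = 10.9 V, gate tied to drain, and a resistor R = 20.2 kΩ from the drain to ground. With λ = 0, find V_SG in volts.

With gate tied to drain, V_SG = V_SD ≥ V_SG − |V_th|, so the device is in saturation.
k_p = μ_pC_ox · (W/L) = 0.324 mA/V².
KCL at the drain: ½ k_p (V_SG − |V_th|)² = (V_DD − V_SG)/R.
Let x = V_SG − 1.17. Then 3.27 x² + x − 9.73 = 0, giving x = 1.58 V (positive root), so V_SG = 2.75 V.
I_D = (V_DD − V_SG)/R = (10.9 − 2.75) / 20.2 = 0.404 mA.

V_SG = 2.75 V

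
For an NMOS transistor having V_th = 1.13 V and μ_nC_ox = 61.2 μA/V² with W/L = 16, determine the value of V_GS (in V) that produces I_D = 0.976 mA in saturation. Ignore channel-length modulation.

V_GS = 2.54 V

k_n = μ_nC_ox · (W/L) = 0.9792 mA/V².
In saturation I_D = ½ k_n (V_GS − V_th)², so V_GS − V_th = √(2 I_D / k_n) = √(2 × 0.976 / 0.9792) = 1.41 V.
V_GS = 1.13 + 1.41 = 2.54 V.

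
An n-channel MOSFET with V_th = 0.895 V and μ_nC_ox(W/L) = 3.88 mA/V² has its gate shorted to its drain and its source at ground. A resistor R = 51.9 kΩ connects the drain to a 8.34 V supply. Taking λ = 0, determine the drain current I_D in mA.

I_D = 0.138 mA

With gate tied to drain, V_GS = V_DS ≥ V_GS − V_th, so the device is in saturation.
KCL at the drain: ½ k_n (V_GS − V_th)² = (V_DD − V_GS)/R.
Let x = V_GS − 0.895. Then 101 x² + x − 7.445 = 0, giving x = 0.267 V (positive root), so V_GS = 1.16 V.
I_D = (V_DD − V_GS)/R = (8.34 − 1.16) / 51.9 = 0.138 mA.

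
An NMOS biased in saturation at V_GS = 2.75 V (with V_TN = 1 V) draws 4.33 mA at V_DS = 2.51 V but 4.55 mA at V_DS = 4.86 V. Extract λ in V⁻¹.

λ = 0.0229 V⁻¹

With V_GS fixed, I_D ∝ (1 + λ V_DS) in saturation, so I_D2/I_D1 = (1 + λ V_DS2)/(1 + λ V_DS1).
4.55/4.33 = 1.051 = (1 + 4.86 λ)/(1 + 2.51 λ).
Solving: λ (I_D1 V_DS2 − I_D2 V_DS1) = I_D2 − I_D1, so λ = (4.55 − 4.33) / (4.33 × 4.86 − 4.55 × 2.51) = 0.22 / 9.62 = 0.0229 V⁻¹.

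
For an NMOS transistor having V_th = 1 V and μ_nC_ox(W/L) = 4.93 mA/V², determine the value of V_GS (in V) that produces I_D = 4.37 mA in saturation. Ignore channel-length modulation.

V_GS = 2.33 V

In saturation I_D = ½ k_n (V_GS − V_th)², so V_GS − V_th = √(2 I_D / k_n) = √(2 × 4.37 / 4.93) = 1.33 V.
V_GS = 1 + 1.33 = 2.33 V.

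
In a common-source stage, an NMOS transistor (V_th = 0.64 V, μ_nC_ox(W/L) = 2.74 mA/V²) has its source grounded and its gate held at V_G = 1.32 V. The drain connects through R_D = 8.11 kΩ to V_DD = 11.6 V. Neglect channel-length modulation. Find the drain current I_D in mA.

I_D = 0.633 mA

V_GS = V_G = 1.32 V, so V_ov = 1.32 − 0.64 = 0.68 V.
Assume saturation: I_D = ½ k_n V_ov² = 0.5 × 2.74 × 0.68² = 0.633 mA, giving V_DS = V_DD − I_D R_D = 11.6 − 0.633 × 8.11 = 6.46 V.
V_DS = 6.46 V ≥ V_ov = 0.68 V, confirming saturation.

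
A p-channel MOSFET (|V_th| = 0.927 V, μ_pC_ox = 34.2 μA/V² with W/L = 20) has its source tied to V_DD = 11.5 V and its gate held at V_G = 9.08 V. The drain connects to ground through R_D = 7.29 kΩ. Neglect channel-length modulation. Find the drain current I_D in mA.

I_D = 0.762 mA

V_SG = V_DD − V_G = 11.5 − 9.08 = 2.42 V, so V_ov = 2.42 − 0.927 = 1.49 V.
k_p = μ_pC_ox · (W/L) = 0.684 mA/V².
Assume saturation: I_D = ½ k_p V_ov² = 0.5 × 0.684 × 1.49² = 0.762 mA, giving V_SD = V_DD − I_D R_D = 11.5 − 0.762 × 7.29 = 5.94 V.
V_SD = 5.94 V ≥ V_ov = 1.49 V, confirming saturation.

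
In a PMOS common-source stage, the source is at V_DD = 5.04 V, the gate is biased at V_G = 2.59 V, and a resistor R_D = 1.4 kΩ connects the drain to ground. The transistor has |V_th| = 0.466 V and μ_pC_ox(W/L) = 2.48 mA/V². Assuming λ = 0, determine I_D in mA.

V_SG = V_DD − V_G = 5.04 − 2.59 = 2.45 V, so V_ov = 2.45 − 0.466 = 1.98 V.
Assume saturation: I_D = ½ k_p V_ov² = 0.5 × 2.48 × 1.98² = 4.88 mA, giving V_SD = V_DD − I_D R_D = 5.04 − 4.88 × 1.4 = -1.79 V.
But -1.79 V < V_ov = 1.98 V, so the device is actually in triode.
In triode I_D = k_p[V_ov V_SD − ½ V_SD²] and I_D = (V_DD − V_SD)/R_D. Equating: 1.74 V_SD² − 7.888 V_SD + 5.04 = 0, giving V_SD = 0.769 V (the root below V_ov).
I_D = (5.04 − 0.769) / 1.4 = 3.05 mA.

I_D = 3.05 mA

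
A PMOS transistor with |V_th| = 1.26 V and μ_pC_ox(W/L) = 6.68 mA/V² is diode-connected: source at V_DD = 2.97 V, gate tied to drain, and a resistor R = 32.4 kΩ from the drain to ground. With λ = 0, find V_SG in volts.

With gate tied to drain, V_SG = V_SD ≥ V_SG − |V_th|, so the device is in saturation.
KCL at the drain: ½ k_p (V_SG − |V_th|)² = (V_DD − V_SG)/R.
Let x = V_SG − 1.26. Then 108 x² + x − 1.71 = 0, giving x = 0.121 V (positive root), so V_SG = 1.38 V.
I_D = (V_DD − V_SG)/R = (2.97 − 1.38) / 32.4 = 0.049 mA.

V_SG = 1.38 V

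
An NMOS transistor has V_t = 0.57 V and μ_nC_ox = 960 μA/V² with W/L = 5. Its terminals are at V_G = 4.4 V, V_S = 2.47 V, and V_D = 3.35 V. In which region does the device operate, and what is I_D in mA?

Triode; I_D = 3.89 mA

V_GS = V_G − V_S = 4.4 − 2.47 = 1.93 V; V_DS = V_D − V_S = 3.35 − 2.47 = 0.88 V.
k_n = μ_nC_ox · (W/L) = 4.8 mA/V².
V_ov = V_GS − V_t = 1.93 − 0.57 = 1.36 V.
Since V_DS = 0.88 V < V_ov = 1.36 V, the device is in the triode region.
I_D = k_n [V_ov · V_DS − ½ V_DS²] = 4.8 × [1.36 × 0.88 − 0.5 × 0.88²] = 3.89 mA.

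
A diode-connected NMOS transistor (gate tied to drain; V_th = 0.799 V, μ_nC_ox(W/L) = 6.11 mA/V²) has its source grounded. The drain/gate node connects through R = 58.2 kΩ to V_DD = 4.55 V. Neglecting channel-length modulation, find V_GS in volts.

V_GS = 0.941 V

With gate tied to drain, V_GS = V_DS ≥ V_GS − V_th, so the device is in saturation.
KCL at the drain: ½ k_n (V_GS − V_th)² = (V_DD − V_GS)/R.
Let x = V_GS − 0.799. Then 178 x² + x − 3.751 = 0, giving x = 0.142 V (positive root), so V_GS = 0.941 V.
I_D = (V_DD − V_GS)/R = (4.55 − 0.941) / 58.2 = 0.062 mA.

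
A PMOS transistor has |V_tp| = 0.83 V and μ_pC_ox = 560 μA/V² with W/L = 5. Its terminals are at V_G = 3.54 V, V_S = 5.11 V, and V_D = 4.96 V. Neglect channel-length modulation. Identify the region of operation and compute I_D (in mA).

V_SG = V_S − V_G = 5.11 − 3.54 = 1.57 V; V_SD = V_S − V_D = 5.11 − 4.96 = 0.15 V.
k_p = μ_pC_ox · (W/L) = 2.8 mA/V².
V_ov = V_SG − |V_tp| = 1.57 − 0.83 = 0.74 V.
Since V_SD = 0.15 V < V_ov = 0.74 V, the device is in the triode region.
I_D = k_p [V_ov · V_SD − ½ V_SD²] = 2.8 × [0.74 × 0.15 − 0.5 × 0.15²] = 0.279 mA.

Triode; I_D = 0.279 mA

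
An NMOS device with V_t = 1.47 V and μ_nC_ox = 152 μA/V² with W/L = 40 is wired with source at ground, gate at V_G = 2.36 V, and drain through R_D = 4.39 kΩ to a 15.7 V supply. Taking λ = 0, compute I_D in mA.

I_D = 2.41 mA

V_GS = V_G = 2.36 V, so V_ov = 2.36 − 1.47 = 0.89 V.
k_n = μ_nC_ox · (W/L) = 6.08 mA/V².
Assume saturation: I_D = ½ k_n V_ov² = 0.5 × 6.08 × 0.89² = 2.41 mA, giving V_DS = V_DD − I_D R_D = 15.7 − 2.41 × 4.39 = 5.13 V.
V_DS = 5.13 V ≥ V_ov = 0.89 V, confirming saturation.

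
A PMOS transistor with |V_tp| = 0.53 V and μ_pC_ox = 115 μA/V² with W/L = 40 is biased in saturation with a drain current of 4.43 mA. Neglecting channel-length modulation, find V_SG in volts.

V_SG = 1.92 V

k_p = μ_pC_ox · (W/L) = 4.6 mA/V².
In saturation I_D = ½ k_p (V_SG − |V_tp|)², so V_SG − |V_tp| = √(2 I_D / k_p) = √(2 × 4.43 / 4.6) = 1.39 V.
V_SG = 0.53 + 1.39 = 1.92 V.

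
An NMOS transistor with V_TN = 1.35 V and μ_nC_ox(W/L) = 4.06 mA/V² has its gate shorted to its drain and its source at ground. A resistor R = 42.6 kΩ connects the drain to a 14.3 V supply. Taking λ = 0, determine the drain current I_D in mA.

With gate tied to drain, V_GS = V_DS ≥ V_GS − V_TN, so the device is in saturation.
KCL at the drain: ½ k_n (V_GS − V_TN)² = (V_DD − V_GS)/R.
Let x = V_GS − 1.35. Then 86.5 x² + x − 12.95 = 0, giving x = 0.381 V (positive root), so V_GS = 1.73 V.
I_D = (V_DD − V_GS)/R = (14.3 − 1.73) / 42.6 = 0.295 mA.

I_D = 0.295 mA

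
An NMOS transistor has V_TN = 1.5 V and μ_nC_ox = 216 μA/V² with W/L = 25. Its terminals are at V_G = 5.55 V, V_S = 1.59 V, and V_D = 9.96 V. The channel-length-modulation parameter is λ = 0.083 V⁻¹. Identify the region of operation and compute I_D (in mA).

Saturation; I_D = 27.7 mA

V_GS = V_G − V_S = 5.55 − 1.59 = 3.96 V; V_DS = V_D − V_S = 9.96 − 1.59 = 8.37 V.
k_n = μ_nC_ox · (W/L) = 5.4 mA/V².
V_ov = V_GS − V_TN = 3.96 − 1.5 = 2.46 V.
Since V_DS = 8.37 V ≥ V_ov = 2.46 V, the device is in saturation.
I_D = ½ k_n V_ov² (1 + λ V_DS) = 0.5 × 5.4 × 2.46² × (1 + 0.083 × 8.37) = 27.7 mA.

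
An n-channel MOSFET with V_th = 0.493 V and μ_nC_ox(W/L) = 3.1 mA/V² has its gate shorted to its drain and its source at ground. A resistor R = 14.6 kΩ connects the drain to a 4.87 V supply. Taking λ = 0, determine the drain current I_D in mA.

I_D = 0.271 mA

With gate tied to drain, V_GS = V_DS ≥ V_GS − V_th, so the device is in saturation.
KCL at the drain: ½ k_n (V_GS − V_th)² = (V_DD − V_GS)/R.
Let x = V_GS − 0.493. Then 22.6 x² + x − 4.377 = 0, giving x = 0.418 V (positive root), so V_GS = 0.911 V.
I_D = (V_DD − V_GS)/R = (4.87 − 0.911) / 14.6 = 0.271 mA.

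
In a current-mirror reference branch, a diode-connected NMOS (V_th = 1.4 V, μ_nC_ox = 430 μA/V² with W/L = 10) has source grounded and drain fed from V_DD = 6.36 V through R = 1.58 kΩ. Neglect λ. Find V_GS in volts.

V_GS = 2.47 V

With gate tied to drain, V_GS = V_DS ≥ V_GS − V_th, so the device is in saturation.
k_n = μ_nC_ox · (W/L) = 4.3 mA/V².
KCL at the drain: ½ k_n (V_GS − V_th)² = (V_DD − V_GS)/R.
Let x = V_GS − 1.4. Then 3.4 x² + x − 4.96 = 0, giving x = 1.07 V (positive root), so V_GS = 2.47 V.
I_D = (V_DD − V_GS)/R = (6.36 − 2.47) / 1.58 = 2.46 mA.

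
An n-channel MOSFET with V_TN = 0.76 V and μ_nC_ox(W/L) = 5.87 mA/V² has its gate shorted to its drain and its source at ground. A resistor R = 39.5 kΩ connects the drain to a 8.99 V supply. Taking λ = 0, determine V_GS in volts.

With gate tied to drain, V_GS = V_DS ≥ V_GS − V_TN, so the device is in saturation.
KCL at the drain: ½ k_n (V_GS − V_TN)² = (V_DD − V_GS)/R.
Let x = V_GS − 0.76. Then 116 x² + x − 8.23 = 0, giving x = 0.262 V (positive root), so V_GS = 1.02 V.
I_D = (V_DD − V_GS)/R = (8.99 − 1.02) / 39.5 = 0.202 mA.

V_GS = 1.02 V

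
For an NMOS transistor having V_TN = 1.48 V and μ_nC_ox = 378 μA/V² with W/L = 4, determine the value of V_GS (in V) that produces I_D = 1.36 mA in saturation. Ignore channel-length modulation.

V_GS = 2.82 V

k_n = μ_nC_ox · (W/L) = 1.512 mA/V².
In saturation I_D = ½ k_n (V_GS − V_TN)², so V_GS − V_TN = √(2 I_D / k_n) = √(2 × 1.36 / 1.512) = 1.34 V.
V_GS = 1.48 + 1.34 = 2.82 V.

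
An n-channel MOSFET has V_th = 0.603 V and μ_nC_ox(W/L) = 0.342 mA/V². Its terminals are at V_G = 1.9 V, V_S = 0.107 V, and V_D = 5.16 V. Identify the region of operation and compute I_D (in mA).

Saturation; I_D = 0.242 mA

V_GS = V_G − V_S = 1.9 − 0.107 = 1.79 V; V_DS = V_D − V_S = 5.16 − 0.107 = 5.05 V.
V_ov = V_GS − V_th = 1.79 − 0.603 = 1.19 V.
Since V_DS = 5.05 V ≥ V_ov = 1.19 V, the device is in saturation.
I_D = ½ k_n V_ov² = 0.5 × 0.342 × 1.19² = 0.242 mA.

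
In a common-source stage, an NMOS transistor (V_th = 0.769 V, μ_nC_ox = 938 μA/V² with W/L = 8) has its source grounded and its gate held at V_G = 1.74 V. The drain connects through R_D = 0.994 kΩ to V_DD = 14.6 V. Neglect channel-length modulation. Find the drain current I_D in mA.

V_GS = V_G = 1.74 V, so V_ov = 1.74 − 0.769 = 0.971 V.
k_n = μ_nC_ox · (W/L) = 7.504 mA/V².
Assume saturation: I_D = ½ k_n V_ov² = 0.5 × 7.504 × 0.971² = 3.54 mA, giving V_DS = V_DD − I_D R_D = 14.6 − 3.54 × 0.994 = 11.1 V.
V_DS = 11.1 V ≥ V_ov = 0.971 V, confirming saturation.

I_D = 3.54 mA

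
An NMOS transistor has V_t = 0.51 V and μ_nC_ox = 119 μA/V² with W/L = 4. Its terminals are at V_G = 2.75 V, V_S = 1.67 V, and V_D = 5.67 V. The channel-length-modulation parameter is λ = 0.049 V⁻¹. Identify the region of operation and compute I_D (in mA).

V_GS = V_G − V_S = 2.75 − 1.67 = 1.08 V; V_DS = V_D − V_S = 5.67 − 1.67 = 4 V.
k_n = μ_nC_ox · (W/L) = 0.476 mA/V².
V_ov = V_GS − V_t = 1.08 − 0.51 = 0.57 V.
Since V_DS = 4 V ≥ V_ov = 0.57 V, the device is in saturation.
I_D = ½ k_n V_ov² (1 + λ V_DS) = 0.5 × 0.476 × 0.57² × (1 + 0.049 × 4) = 0.0925 mA.

Saturation; I_D = 0.0925 mA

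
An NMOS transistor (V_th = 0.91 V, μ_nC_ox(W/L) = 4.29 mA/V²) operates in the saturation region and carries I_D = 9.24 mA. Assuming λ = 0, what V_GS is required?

In saturation I_D = ½ k_n (V_GS − V_th)², so V_GS − V_th = √(2 I_D / k_n) = √(2 × 9.24 / 4.29) = 2.08 V.
V_GS = 0.91 + 2.08 = 2.99 V.

V_GS = 2.99 V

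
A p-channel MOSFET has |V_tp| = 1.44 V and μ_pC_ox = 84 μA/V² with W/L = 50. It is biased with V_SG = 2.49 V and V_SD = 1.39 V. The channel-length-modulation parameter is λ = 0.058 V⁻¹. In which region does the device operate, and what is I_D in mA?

Saturation; I_D = 2.50 mA

k_p = μ_pC_ox · (W/L) = 4.2 mA/V².
V_ov = V_SG − |V_tp| = 2.49 − 1.44 = 1.05 V.
Since V_SD = 1.39 V ≥ V_ov = 1.05 V, the device is in saturation.
I_D = ½ k_p V_ov² (1 + λ V_SD) = 0.5 × 4.2 × 1.05² × (1 + 0.058 × 1.39) = 2.5 mA.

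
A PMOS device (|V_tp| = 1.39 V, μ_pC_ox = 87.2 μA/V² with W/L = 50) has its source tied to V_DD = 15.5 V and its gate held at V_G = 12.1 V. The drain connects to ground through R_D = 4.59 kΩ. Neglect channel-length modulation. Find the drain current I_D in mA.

I_D = 3.29 mA

V_SG = V_DD − V_G = 15.5 − 12.1 = 3.4 V, so V_ov = 3.4 − 1.39 = 2.01 V.
k_p = μ_pC_ox · (W/L) = 4.36 mA/V².
Assume saturation: I_D = ½ k_p V_ov² = 0.5 × 4.36 × 2.01² = 8.81 mA, giving V_SD = V_DD − I_D R_D = 15.5 − 8.81 × 4.59 = -24.9 V.
But -24.9 V < V_ov = 2.01 V, so the device is actually in triode.
In triode I_D = k_p[V_ov V_SD − ½ V_SD²] and I_D = (V_DD − V_SD)/R_D. Equating: 10 V_SD² − 41.22 V_SD + 15.5 = 0, giving V_SD = 0.418 V (the root below V_ov).
I_D = (15.5 − 0.418) / 4.59 = 3.29 mA.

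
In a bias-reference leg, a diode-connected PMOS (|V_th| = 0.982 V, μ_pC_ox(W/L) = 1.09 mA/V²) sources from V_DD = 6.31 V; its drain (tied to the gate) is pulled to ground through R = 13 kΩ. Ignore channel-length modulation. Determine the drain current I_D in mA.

I_D = 0.348 mA

With gate tied to drain, V_SG = V_SD ≥ V_SG − |V_th|, so the device is in saturation.
KCL at the drain: ½ k_p (V_SG − |V_th|)² = (V_DD − V_SG)/R.
Let x = V_SG − 0.982. Then 7.09 x² + x − 5.328 = 0, giving x = 0.799 V (positive root), so V_SG = 1.78 V.
I_D = (V_DD − V_SG)/R = (6.31 − 1.78) / 13 = 0.348 mA.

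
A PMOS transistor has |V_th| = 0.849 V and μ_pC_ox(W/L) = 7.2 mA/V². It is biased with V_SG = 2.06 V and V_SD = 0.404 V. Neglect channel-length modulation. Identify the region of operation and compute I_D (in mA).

Triode; I_D = 2.93 mA

V_ov = V_SG − |V_th| = 2.06 − 0.849 = 1.21 V.
Since V_SD = 0.404 V < V_ov = 1.21 V, the device is in the triode region.
I_D = k_p [V_ov · V_SD − ½ V_SD²] = 7.2 × [1.21 × 0.404 − 0.5 × 0.404²] = 2.93 mA.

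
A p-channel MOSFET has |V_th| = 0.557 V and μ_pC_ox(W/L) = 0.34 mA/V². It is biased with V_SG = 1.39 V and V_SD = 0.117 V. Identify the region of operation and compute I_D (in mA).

V_ov = V_SG − |V_th| = 1.39 − 0.557 = 0.833 V.
Since V_SD = 0.117 V < V_ov = 0.833 V, the device is in the triode region.
I_D = k_p [V_ov · V_SD − ½ V_SD²] = 0.34 × [0.833 × 0.117 − 0.5 × 0.117²] = 0.0308 mA.

Triode; I_D = 0.0308 mA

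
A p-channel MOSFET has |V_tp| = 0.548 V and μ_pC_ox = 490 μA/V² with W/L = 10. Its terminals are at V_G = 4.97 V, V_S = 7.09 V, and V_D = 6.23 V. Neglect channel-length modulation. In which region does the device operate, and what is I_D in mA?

Triode; I_D = 4.81 mA

V_SG = V_S − V_G = 7.09 − 4.97 = 2.12 V; V_SD = V_S − V_D = 7.09 − 6.23 = 0.86 V.
k_p = μ_pC_ox · (W/L) = 4.9 mA/V².
V_ov = V_SG − |V_tp| = 2.12 − 0.548 = 1.57 V.
Since V_SD = 0.86 V < V_ov = 1.57 V, the device is in the triode region.
I_D = k_p [V_ov · V_SD − ½ V_SD²] = 4.9 × [1.57 × 0.86 − 0.5 × 0.86²] = 4.81 mA.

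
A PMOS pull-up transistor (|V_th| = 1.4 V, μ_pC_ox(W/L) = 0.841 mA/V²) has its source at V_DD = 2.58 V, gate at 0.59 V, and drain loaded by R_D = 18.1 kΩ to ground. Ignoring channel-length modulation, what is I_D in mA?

I_D = 0.123 mA

V_SG = V_DD − V_G = 2.58 − 0.59 = 1.99 V, so V_ov = 1.99 − 1.4 = 0.59 V.
Assume saturation: I_D = ½ k_p V_ov² = 0.5 × 0.841 × 0.59² = 0.146 mA, giving V_SD = V_DD − I_D R_D = 2.58 − 0.146 × 18.1 = -0.0694 V.
But -0.0694 V < V_ov = 0.59 V, so the device is actually in triode.
In triode I_D = k_p[V_ov V_SD − ½ V_SD²] and I_D = (V_DD − V_SD)/R_D. Equating: 7.61 V_SD² − 9.981 V_SD + 2.58 = 0, giving V_SD = 0.354 V (the root below V_ov).
I_D = (2.58 − 0.354) / 18.1 = 0.123 mA.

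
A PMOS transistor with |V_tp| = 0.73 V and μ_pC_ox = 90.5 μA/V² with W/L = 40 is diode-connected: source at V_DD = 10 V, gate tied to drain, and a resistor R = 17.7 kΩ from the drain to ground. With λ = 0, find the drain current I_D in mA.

I_D = 0.494 mA

With gate tied to drain, V_SG = V_SD ≥ V_SG − |V_tp|, so the device is in saturation.
k_p = μ_pC_ox · (W/L) = 3.62 mA/V².
KCL at the drain: ½ k_p (V_SG − |V_tp|)² = (V_DD − V_SG)/R.
Let x = V_SG − 0.73. Then 32 x² + x − 9.27 = 0, giving x = 0.523 V (positive root), so V_SG = 1.25 V.
I_D = (V_DD − V_SG)/R = (10 − 1.25) / 17.7 = 0.494 mA.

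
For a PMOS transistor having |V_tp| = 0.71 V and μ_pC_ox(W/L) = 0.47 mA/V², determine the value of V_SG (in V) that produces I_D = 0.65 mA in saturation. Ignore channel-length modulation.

In saturation I_D = ½ k_p (V_SG − |V_tp|)², so V_SG − |V_tp| = √(2 I_D / k_p) = √(2 × 0.65 / 0.47) = 1.66 V.
V_SG = 0.71 + 1.66 = 2.37 V.

V_SG = 2.37 V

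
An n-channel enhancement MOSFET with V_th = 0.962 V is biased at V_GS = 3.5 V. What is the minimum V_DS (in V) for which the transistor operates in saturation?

The boundary between triode and saturation is V_DS = V_GS − V_th = V_ov.
V_ov = 3.5 − 0.962 = 2.54 V.

V_DS,sat = 2.54 V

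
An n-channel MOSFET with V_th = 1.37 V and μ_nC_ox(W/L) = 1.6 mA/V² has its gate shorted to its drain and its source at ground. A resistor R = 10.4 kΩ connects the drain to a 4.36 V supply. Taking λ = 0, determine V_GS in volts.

With gate tied to drain, V_GS = V_DS ≥ V_GS − V_th, so the device is in saturation.
KCL at the drain: ½ k_n (V_GS − V_th)² = (V_DD − V_GS)/R.
Let x = V_GS − 1.37. Then 8.32 x² + x − 2.99 = 0, giving x = 0.542 V (positive root), so V_GS = 1.91 V.
I_D = (V_DD − V_GS)/R = (4.36 − 1.91) / 10.4 = 0.235 mA.

V_GS = 1.91 V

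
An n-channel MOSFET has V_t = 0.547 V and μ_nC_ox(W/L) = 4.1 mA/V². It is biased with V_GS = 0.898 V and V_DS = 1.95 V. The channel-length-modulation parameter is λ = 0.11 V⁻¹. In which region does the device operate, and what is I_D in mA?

V_ov = V_GS − V_t = 0.898 − 0.547 = 0.351 V.
Since V_DS = 1.95 V ≥ V_ov = 0.351 V, the device is in saturation.
I_D = ½ k_n V_ov² (1 + λ V_DS) = 0.5 × 4.1 × 0.351² × (1 + 0.11 × 1.95) = 0.307 mA.

Saturation; I_D = 0.307 mA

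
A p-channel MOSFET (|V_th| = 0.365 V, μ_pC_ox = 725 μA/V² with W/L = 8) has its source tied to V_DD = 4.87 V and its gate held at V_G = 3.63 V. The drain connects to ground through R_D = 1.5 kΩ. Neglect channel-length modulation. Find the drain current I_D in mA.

V_SG = V_DD − V_G = 4.87 − 3.63 = 1.24 V, so V_ov = 1.24 − 0.365 = 0.875 V.
k_p = μ_pC_ox · (W/L) = 5.8 mA/V².
Assume saturation: I_D = ½ k_p V_ov² = 0.5 × 5.8 × 0.875² = 2.22 mA, giving V_SD = V_DD − I_D R_D = 4.87 − 2.22 × 1.5 = 1.54 V.
V_SD = 1.54 V ≥ V_ov = 0.875 V, confirming saturation.

I_D = 2.22 mA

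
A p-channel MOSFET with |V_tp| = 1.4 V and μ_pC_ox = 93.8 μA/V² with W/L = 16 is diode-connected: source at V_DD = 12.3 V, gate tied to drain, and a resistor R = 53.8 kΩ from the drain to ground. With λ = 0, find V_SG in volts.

With gate tied to drain, V_SG = V_SD ≥ V_SG − |V_tp|, so the device is in saturation.
k_p = μ_pC_ox · (W/L) = 1.501 mA/V².
KCL at the drain: ½ k_p (V_SG − |V_tp|)² = (V_DD − V_SG)/R.
Let x = V_SG − 1.4. Then 40.4 x² + x − 10.9 = 0, giving x = 0.507 V (positive root), so V_SG = 1.91 V.
I_D = (V_DD − V_SG)/R = (12.3 − 1.91) / 53.8 = 0.193 mA.

V_SG = 1.91 V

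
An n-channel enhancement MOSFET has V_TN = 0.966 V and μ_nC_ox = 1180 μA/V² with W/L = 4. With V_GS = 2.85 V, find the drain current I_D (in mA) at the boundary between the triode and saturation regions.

I_D = 8.38 mA

At the boundary V_DS = V_ov = V_GS − V_TN = 2.85 − 0.966 = 1.88 V.
k_n = μ_nC_ox · (W/L) = 4.72 mA/V².
I_D = ½ k_n V_ov² = 0.5 × 4.72 × 1.88² = 8.38 mA.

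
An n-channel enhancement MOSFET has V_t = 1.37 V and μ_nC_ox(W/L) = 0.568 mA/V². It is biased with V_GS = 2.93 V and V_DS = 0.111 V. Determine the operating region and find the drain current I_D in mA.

V_ov = V_GS − V_t = 2.93 − 1.37 = 1.56 V.
Since V_DS = 0.111 V < V_ov = 1.56 V, the device is in the triode region.
I_D = k_n [V_ov · V_DS − ½ V_DS²] = 0.568 × [1.56 × 0.111 − 0.5 × 0.111²] = 0.0949 mA.

Triode; I_D = 0.0949 mA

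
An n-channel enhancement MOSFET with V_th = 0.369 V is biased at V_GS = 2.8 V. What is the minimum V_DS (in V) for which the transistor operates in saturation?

The boundary between triode and saturation is V_DS = V_GS − V_th = V_ov.
V_ov = 2.8 − 0.369 = 2.43 V.

V_DS,sat = 2.43 V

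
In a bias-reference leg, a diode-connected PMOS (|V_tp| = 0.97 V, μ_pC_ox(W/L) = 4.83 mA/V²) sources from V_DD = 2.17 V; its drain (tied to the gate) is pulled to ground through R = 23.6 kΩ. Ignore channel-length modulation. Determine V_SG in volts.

V_SG = 1.11 V

With gate tied to drain, V_SG = V_SD ≥ V_SG − |V_tp|, so the device is in saturation.
KCL at the drain: ½ k_p (V_SG − |V_tp|)² = (V_DD − V_SG)/R.
Let x = V_SG − 0.97. Then 57 x² + x − 1.2 = 0, giving x = 0.137 V (positive root), so V_SG = 1.11 V.
I_D = (V_DD − V_SG)/R = (2.17 − 1.11) / 23.6 = 0.0451 mA.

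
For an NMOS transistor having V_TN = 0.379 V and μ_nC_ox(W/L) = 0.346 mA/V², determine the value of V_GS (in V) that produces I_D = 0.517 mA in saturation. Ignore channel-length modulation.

V_GS = 2.11 V

In saturation I_D = ½ k_n (V_GS − V_TN)², so V_GS − V_TN = √(2 I_D / k_n) = √(2 × 0.517 / 0.346) = 1.73 V.
V_GS = 0.379 + 1.73 = 2.11 V.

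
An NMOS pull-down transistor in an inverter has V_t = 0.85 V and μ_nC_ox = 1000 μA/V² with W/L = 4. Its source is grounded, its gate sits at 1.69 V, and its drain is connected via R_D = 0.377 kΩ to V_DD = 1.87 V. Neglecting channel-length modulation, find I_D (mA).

I_D = 1.41 mA

V_GS = V_G = 1.69 V, so V_ov = 1.69 − 0.85 = 0.84 V.
k_n = μ_nC_ox · (W/L) = 4 mA/V².
Assume saturation: I_D = ½ k_n V_ov² = 0.5 × 4 × 0.84² = 1.41 mA, giving V_DS = V_DD − I_D R_D = 1.87 − 1.41 × 0.377 = 1.34 V.
V_DS = 1.34 V ≥ V_ov = 0.84 V, confirming saturation.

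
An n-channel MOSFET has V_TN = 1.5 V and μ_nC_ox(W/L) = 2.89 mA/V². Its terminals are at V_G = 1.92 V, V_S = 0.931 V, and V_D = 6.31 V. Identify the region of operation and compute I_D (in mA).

Cutoff; I_D = 0 mA

V_GS = V_G − V_S = 1.92 − 0.931 = 0.989 V; V_DS = V_D − V_S = 6.31 − 0.931 = 5.38 V.
V_GS = 0.989 V < V_TN = 1.5 V, so the transistor is in cutoff.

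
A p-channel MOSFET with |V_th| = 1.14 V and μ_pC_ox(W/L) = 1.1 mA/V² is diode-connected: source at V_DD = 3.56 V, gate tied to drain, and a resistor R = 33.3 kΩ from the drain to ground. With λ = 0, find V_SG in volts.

V_SG = 1.48 V

With gate tied to drain, V_SG = V_SD ≥ V_SG − |V_th|, so the device is in saturation.
KCL at the drain: ½ k_p (V_SG − |V_th|)² = (V_DD − V_SG)/R.
Let x = V_SG − 1.14. Then 18.3 x² + x − 2.42 = 0, giving x = 0.337 V (positive root), so V_SG = 1.48 V.
I_D = (V_DD − V_SG)/R = (3.56 − 1.48) / 33.3 = 0.0625 mA.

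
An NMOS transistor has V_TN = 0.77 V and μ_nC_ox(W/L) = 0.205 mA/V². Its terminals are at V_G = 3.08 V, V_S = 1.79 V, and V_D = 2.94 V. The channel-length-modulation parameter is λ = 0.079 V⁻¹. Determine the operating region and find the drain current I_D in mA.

Saturation; I_D = 0.0302 mA

V_GS = V_G − V_S = 3.08 − 1.79 = 1.29 V; V_DS = V_D − V_S = 2.94 − 1.79 = 1.15 V.
V_ov = V_GS − V_TN = 1.29 − 0.77 = 0.52 V.
Since V_DS = 1.15 V ≥ V_ov = 0.52 V, the device is in saturation.
I_D = ½ k_n V_ov² (1 + λ V_DS) = 0.5 × 0.205 × 0.52² × (1 + 0.079 × 1.15) = 0.0302 mA.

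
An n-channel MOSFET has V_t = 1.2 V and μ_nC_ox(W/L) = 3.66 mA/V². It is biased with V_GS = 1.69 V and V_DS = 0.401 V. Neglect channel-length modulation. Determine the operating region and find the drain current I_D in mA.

Triode; I_D = 0.425 mA

V_ov = V_GS − V_t = 1.69 − 1.2 = 0.49 V.
Since V_DS = 0.401 V < V_ov = 0.49 V, the device is in the triode region.
I_D = k_n [V_ov · V_DS − ½ V_DS²] = 3.66 × [0.49 × 0.401 − 0.5 × 0.401²] = 0.425 mA.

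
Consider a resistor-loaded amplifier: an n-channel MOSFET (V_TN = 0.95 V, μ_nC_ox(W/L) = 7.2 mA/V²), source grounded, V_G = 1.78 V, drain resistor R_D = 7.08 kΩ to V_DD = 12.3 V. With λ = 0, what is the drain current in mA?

V_GS = V_G = 1.78 V, so V_ov = 1.78 − 0.95 = 0.83 V.
Assume saturation: I_D = ½ k_n V_ov² = 0.5 × 7.2 × 0.83² = 2.48 mA, giving V_DS = V_DD − I_D R_D = 12.3 − 2.48 × 7.08 = -5.26 V.
But -5.26 V < V_ov = 0.83 V, so the device is actually in triode.
In triode I_D = k_n[V_ov V_DS − ½ V_DS²] and I_D = (V_DD − V_DS)/R_D. Equating: 25.5 V_DS² − 43.31 V_DS + 12.3 = 0, giving V_DS = 0.36 V (the root below V_ov).
I_D = (12.3 − 0.36) / 7.08 = 1.69 mA.

I_D = 1.69 mA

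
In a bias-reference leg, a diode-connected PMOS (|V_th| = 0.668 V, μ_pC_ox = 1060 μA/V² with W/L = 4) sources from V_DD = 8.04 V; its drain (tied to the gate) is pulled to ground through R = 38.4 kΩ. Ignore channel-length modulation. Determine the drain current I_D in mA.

With gate tied to drain, V_SG = V_SD ≥ V_SG − |V_th|, so the device is in saturation.
k_p = μ_pC_ox · (W/L) = 4.24 mA/V².
KCL at the drain: ½ k_p (V_SG − |V_th|)² = (V_DD − V_SG)/R.
Let x = V_SG − 0.668. Then 81.4 x² + x − 7.372 = 0, giving x = 0.295 V (positive root), so V_SG = 0.963 V.
I_D = (V_DD − V_SG)/R = (8.04 − 0.963) / 38.4 = 0.184 mA.

I_D = 0.184 mA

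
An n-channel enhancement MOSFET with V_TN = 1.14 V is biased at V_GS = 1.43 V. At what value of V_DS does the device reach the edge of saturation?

V_DS,sat = 0.290 V

The boundary between triode and saturation is V_DS = V_GS − V_TN = V_ov.
V_ov = 1.43 − 1.14 = 0.29 V.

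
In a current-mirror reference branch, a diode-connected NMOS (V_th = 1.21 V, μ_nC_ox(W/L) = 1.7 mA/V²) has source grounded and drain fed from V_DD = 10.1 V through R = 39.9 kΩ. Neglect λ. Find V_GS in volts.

With gate tied to drain, V_GS = V_DS ≥ V_GS − V_th, so the device is in saturation.
KCL at the drain: ½ k_n (V_GS − V_th)² = (V_DD − V_GS)/R.
Let x = V_GS − 1.21. Then 33.9 x² + x − 8.89 = 0, giving x = 0.497 V (positive root), so V_GS = 1.71 V.
I_D = (V_DD − V_GS)/R = (10.1 − 1.71) / 39.9 = 0.21 mA.

V_GS = 1.71 V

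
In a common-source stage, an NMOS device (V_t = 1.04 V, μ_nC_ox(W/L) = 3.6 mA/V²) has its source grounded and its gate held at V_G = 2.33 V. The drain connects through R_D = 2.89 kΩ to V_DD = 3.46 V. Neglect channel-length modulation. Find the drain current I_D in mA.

V_GS = V_G = 2.33 V, so V_ov = 2.33 − 1.04 = 1.29 V.
Assume saturation: I_D = ½ k_n V_ov² = 0.5 × 3.6 × 1.29² = 3 mA, giving V_DS = V_DD − I_D R_D = 3.46 − 3 × 2.89 = -5.2 V.
But -5.2 V < V_ov = 1.29 V, so the device is actually in triode.
In triode I_D = k_n[V_ov V_DS − ½ V_DS²] and I_D = (V_DD − V_DS)/R_D. Equating: 5.2 V_DS² − 14.42 V_DS + 3.46 = 0, giving V_DS = 0.265 V (the root below V_ov).
I_D = (3.46 − 0.265) / 2.89 = 1.11 mA.

I_D = 1.11 mA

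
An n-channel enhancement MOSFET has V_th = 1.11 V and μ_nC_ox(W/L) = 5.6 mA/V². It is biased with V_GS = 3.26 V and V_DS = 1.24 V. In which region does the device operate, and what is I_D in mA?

V_ov = V_GS − V_th = 3.26 − 1.11 = 2.15 V.
Since V_DS = 1.24 V < V_ov = 2.15 V, the device is in the triode region.
I_D = k_n [V_ov · V_DS − ½ V_DS²] = 5.6 × [2.15 × 1.24 − 0.5 × 1.24²] = 10.6 mA.

Triode; I_D = 10.6 mA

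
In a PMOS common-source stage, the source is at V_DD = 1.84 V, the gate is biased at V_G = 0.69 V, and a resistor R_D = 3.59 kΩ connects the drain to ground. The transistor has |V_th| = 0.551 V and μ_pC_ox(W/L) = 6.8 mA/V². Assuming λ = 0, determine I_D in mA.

I_D = 0.476 mA

V_SG = V_DD − V_G = 1.84 − 0.69 = 1.15 V, so V_ov = 1.15 − 0.551 = 0.599 V.
Assume saturation: I_D = ½ k_p V_ov² = 0.5 × 6.8 × 0.599² = 1.22 mA, giving V_SD = V_DD − I_D R_D = 1.84 − 1.22 × 3.59 = -2.54 V.
But -2.54 V < V_ov = 0.599 V, so the device is actually in triode.
In triode I_D = k_p[V_ov V_SD − ½ V_SD²] and I_D = (V_DD − V_SD)/R_D. Equating: 12.2 V_SD² − 15.62 V_SD + 1.84 = 0, giving V_SD = 0.131 V (the root below V_ov).
I_D = (1.84 − 0.131) / 3.59 = 0.476 mA.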